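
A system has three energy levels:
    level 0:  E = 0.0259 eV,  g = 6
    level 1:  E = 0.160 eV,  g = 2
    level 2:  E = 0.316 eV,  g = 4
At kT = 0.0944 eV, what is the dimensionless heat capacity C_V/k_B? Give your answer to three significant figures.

Eᵢ/kT = 0.27436, 1.6949, 3.3475.
Z = Σ gᵢe^(−Eᵢ/kT) = 6·e^(−0.27436) + 2·e^(−1.6949) + 4·e^(−3.3475) = 4.5604 + 0.36724 + 0.14069 = 5.0683.
⟨E⟩ = 0.043670 eV, ⟨E²⟩ = 0.0052304 eV².
C_V/k_B = (⟨E²⟩ − ⟨E⟩²)/(kT)² = (0.0052304 − 0.0019071)/0.0089114 = 0.373.

0.373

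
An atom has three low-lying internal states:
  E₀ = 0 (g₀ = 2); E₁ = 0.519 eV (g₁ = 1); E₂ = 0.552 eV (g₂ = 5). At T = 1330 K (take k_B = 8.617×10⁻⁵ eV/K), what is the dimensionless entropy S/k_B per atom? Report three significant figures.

k_BT = 8.617×10⁻⁵ × 1330 K = 0.11461 eV.
Eᵢ/kT = 0, 4.5284, 4.8163.
Z = Σ gᵢe^(−Eᵢ/kT) = 2·e^(−0) + 1·e^(−4.5284) + 5·e^(−4.8163) = 2.0000 + 0.010798 + 0.040483 = 2.0513.
⟨E⟩ = Σ EᵢPᵢ = 0.013626 eV.
S/k_B = ln Z + ⟨E⟩/kT = ln(2.0513) + 0.013626/0.11461 = 0.71847 + 0.11889 = 0.837.

0.837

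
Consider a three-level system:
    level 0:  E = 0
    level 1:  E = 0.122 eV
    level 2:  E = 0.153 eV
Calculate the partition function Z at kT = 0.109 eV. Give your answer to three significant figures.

Eᵢ/kT = 0, 1.1193, 1.4037.
Z = Σ e^(−Eᵢ/kT) = e^(−0) + e^(−1.1193) + e^(−1.4037) = 1.0000 + 0.32651 + 0.24569 = 1.5722.

Z = 1.57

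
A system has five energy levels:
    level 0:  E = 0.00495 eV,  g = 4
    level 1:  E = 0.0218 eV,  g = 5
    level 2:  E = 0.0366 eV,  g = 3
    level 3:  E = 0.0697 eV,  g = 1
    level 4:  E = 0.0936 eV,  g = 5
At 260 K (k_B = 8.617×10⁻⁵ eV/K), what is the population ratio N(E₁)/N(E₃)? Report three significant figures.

42.4

k_BT = 8.617×10⁻⁵ × 260 K = 0.022404 eV.
n₁/n₃ = (g₁/g₃) exp[−(E₁−E₃)/kT] = (5/1) × exp(−(-0.0479 eV)/(0.022404 eV)) = (5/1) × exp(2.1380) = 42.4.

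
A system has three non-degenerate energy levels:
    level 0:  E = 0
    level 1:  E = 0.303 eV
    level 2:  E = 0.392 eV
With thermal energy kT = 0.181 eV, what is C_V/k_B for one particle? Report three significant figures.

0.630

Eᵢ/kT = 0, 1.6740, 2.1657.
Z = Σ e^(−Eᵢ/kT) = e^(−0) + e^(−1.6740) + e^(−2.1657) = 1.0000 + 0.18750 + 0.11467 = 1.3022.
⟨E⟩ = 0.078147 eV, ⟨E²⟩ = 0.026751 eV².
C_V/k_B = (⟨E²⟩ − ⟨E⟩²)/(kT)² = (0.026751 − 0.0061070)/0.032761 = 0.630.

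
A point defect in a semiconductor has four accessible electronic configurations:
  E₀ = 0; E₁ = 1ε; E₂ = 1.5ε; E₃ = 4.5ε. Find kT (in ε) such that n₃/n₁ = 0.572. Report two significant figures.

n₃/n₁ = exp[−(E₃−E₁)/kT] = 0.572.
⇒ (E₃−E₁)/kT = ln(1/0.572) = ln(1.748) = 0.5585.
kT = 3.5ε / 0.5585 = 6.3 ε.

6.3 ε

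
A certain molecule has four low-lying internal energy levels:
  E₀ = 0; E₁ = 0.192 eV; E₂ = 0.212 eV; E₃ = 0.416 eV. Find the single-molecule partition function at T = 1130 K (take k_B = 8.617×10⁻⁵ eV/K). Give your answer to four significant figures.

k_BT = 8.617×10⁻⁵ × 1130 K = 0.0973721 eV.
Eᵢ/kT = 0, 1.97182, 2.17722, 4.27227.
Z = Σ e^(−Eᵢ/kT) = e^(−0) + e^(−1.97182) + e^(−2.17722) + e^(−4.27227) = 1.00000 + 0.139203 + 0.113356 + 0.0139501 = 1.26651.

Z = 1.267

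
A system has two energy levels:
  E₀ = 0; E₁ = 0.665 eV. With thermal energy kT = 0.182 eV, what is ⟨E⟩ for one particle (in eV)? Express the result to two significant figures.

0.017 eV

Eᵢ/kT = 0, 3.654.
Z = Σ e^(−Eᵢ/kT) = e^(−0) + e^(−3.654) = 1.000 + 0.02589 = 1.026.
⟨E⟩ = Σ Eᵢ e^(−Eᵢ/kT) / Z = (0·1.000 + 0.665·0.02589) / 1.026 = 0.017 eV.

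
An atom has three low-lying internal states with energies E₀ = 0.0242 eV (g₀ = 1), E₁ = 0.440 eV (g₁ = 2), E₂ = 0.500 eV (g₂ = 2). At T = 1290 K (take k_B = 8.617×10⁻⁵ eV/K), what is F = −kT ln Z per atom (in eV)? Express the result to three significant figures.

0.0161 eV

k_BT = 8.617×10⁻⁵ × 1290 K = 0.11116 eV.
Eᵢ/kT = 0.21770, 3.9583, 4.4980.
Z = Σ gᵢe^(−Eᵢ/kT) = 1·e^(−0.21770) + 2·e^(−3.9583) + 2·e^(−4.4980) = 0.80437 + 0.038191 + 0.022262 = 0.86482.
F = −kT ln Z = −0.11116 × ln(0.86482) = −0.11116 × -0.14523 = 0.0161 eV.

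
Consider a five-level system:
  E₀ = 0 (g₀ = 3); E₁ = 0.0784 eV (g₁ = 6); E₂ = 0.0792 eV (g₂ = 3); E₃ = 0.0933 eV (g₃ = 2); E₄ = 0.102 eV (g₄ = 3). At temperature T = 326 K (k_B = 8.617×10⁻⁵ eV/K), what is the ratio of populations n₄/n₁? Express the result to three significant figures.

0.216

k_BT = 8.617×10⁻⁵ × 326 K = 0.028091 eV.
n₄/n₁ = (g₄/g₁) exp[−(E₄−E₁)/kT] = (3/6) × exp(−(0.0236 eV)/(0.028091 eV)) = (3/6) × exp(-0.84013) = 0.216.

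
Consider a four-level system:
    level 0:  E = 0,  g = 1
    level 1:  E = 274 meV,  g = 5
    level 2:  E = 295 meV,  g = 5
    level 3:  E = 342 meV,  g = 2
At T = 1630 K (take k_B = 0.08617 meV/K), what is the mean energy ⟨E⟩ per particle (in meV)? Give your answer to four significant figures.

k_BT = 0.08617 × 1630 K = 140.457 meV.
Eᵢ/kT = 0, 1.95077, 2.10029, 2.43491.
Z = Σ gᵢe^(−Eᵢ/kT) = 1·e^(−0) + 5·e^(−1.95077) + 5·e^(−2.10029) + 2·e^(−2.43491) = 1.00000 + 0.710823 + 0.612105 + 0.175211 = 2.49814.
⟨E⟩ = Σ Eᵢ gᵢe^(−Eᵢ/kT) / Z = (0·1.00000 + 274·0.710823 + 295·0.612105 + 342·0.175211) / 2.49814 = 174.2 meV.

174.2 meV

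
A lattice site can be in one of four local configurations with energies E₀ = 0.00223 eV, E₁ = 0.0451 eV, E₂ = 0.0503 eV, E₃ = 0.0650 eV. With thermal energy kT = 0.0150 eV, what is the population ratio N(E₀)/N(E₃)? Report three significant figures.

n₀/n₃ = exp[−(E₀−E₃)/kT] = exp(−(-0.06277 eV)/(0.0150 eV)) = exp(4.1847) = 65.7.

65.7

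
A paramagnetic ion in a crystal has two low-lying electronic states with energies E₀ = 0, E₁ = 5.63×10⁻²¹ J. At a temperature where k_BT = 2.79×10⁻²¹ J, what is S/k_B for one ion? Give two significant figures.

0.36

Eᵢ/kT = 0, 2.018.
Z = Σ e^(−Eᵢ/kT) = e^(−0) + e^(−2.018) = 1.000 + 0.1329 = 1.133.
⟨E⟩ = Σ EᵢPᵢ = 0.6604 ×10⁻²¹ J.
S/k_B = ln Z + ⟨E⟩/kT = ln(1.133) + 0.6604/2.79 = 0.1249 + 0.2367 = 0.36.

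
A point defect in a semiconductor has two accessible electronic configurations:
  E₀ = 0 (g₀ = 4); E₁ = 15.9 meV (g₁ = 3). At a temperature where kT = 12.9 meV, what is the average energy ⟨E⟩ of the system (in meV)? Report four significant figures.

Eᵢ/kT = 0, 1.23256.
Z = Σ gᵢe^(−Eᵢ/kT) = 4·e^(−0) + 3·e^(−1.23256) = 4.00000 + 0.874636 = 4.87464.
⟨E⟩ = Σ Eᵢ gᵢe^(−Eᵢ/kT) / Z = (0·4.00000 + 15.9·0.874636) / 4.87464 = 2.853 meV.

2.853 meV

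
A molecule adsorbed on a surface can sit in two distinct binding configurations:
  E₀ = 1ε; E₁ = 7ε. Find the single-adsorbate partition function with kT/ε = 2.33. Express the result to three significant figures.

Z = 0.701

Eᵢ/kT = 0.42918, 3.0043.
Z = Σ e^(−Eᵢ/kT) = e^(−0.42918) + e^(−3.0043) = 0.65104 + 0.049573 = 0.70061.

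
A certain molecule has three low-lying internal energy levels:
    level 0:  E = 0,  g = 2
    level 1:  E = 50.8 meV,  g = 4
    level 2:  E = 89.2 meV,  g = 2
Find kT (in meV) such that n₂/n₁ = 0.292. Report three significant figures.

n₂/n₁ = (g₂/g₁) exp[−(E₂−E₁)/kT] = 0.292.
⇒ (E₂−E₁)/kT = ln((2/4)/0.292) = ln(1.7123) = 0.53784.
kT = 38.4 meV / 0.53784 = 71.4 meV.

71.4 meV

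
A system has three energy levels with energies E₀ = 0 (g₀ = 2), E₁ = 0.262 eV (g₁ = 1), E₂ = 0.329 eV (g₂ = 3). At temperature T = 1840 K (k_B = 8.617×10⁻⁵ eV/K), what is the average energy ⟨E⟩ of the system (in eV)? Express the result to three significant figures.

k_BT = 8.617×10⁻⁵ × 1840 K = 0.15855 eV.
Eᵢ/kT = 0, 1.6525, 2.0751.
Z = Σ gᵢe^(−Eᵢ/kT) = 2·e^(−0) + 1·e^(−1.6525) + 3·e^(−2.0751) = 2.0000 + 0.19157 + 0.37663 = 2.5682.
⟨E⟩ = Σ Eᵢ gᵢe^(−Eᵢ/kT) / Z = (0·2.0000 + 0.262·0.19157 + 0.329·0.37663) / 2.5682 = 0.0678 eV.

0.0678 eV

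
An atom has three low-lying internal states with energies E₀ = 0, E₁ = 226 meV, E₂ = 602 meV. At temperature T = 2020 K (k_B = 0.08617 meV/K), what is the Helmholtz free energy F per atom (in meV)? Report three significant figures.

k_BT = 0.08617 × 2020 K = 174.06 meV.
Eᵢ/kT = 0, 1.2984, 3.4586.
Z = Σ e^(−Eᵢ/kT) = e^(−0) + e^(−1.2984) + e^(−3.4586) = 1.0000 + 0.27297 + 0.031474 = 1.3044.
F = −kT ln Z = −174.06 × ln(1.3044) = −174.06 × 0.26574 = -46.3 meV.

-46.3 meV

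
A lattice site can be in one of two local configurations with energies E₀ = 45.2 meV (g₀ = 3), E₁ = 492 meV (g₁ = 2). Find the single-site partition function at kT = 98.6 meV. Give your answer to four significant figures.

Eᵢ/kT = 0.458418, 4.98986.
Z = Σ gᵢe^(−Eᵢ/kT) = 3·e^(−0.458418) + 2·e^(−4.98986) = 1.89685 + 0.0136132 = 1.91046.

Z = 1.910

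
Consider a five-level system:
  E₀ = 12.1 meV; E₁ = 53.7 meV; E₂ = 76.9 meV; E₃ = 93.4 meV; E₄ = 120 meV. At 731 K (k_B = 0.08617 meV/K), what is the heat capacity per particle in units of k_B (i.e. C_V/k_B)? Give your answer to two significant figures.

k_BT = 0.08617 × 731 K = 62.99 meV.
Eᵢ/kT = 0.1921, 0.8525, 1.221, 1.483, 1.905.
Z = Σ e^(−Eᵢ/kT) = e^(−0.1921) + e^(−0.8525) + e^(−1.221) + e^(−1.483) + e^(−1.905) = 0.8252 + 0.4263 + 0.2949 + 0.2270 + 0.1488 = 1.922.
⟨E⟩ = 49.23 meV, ⟨E²⟩ = 3755 meV².
C_V/k_B = (⟨E²⟩ − ⟨E⟩²)/(kT)² = (3755 − 2424)/3968 = 0.34.

0.34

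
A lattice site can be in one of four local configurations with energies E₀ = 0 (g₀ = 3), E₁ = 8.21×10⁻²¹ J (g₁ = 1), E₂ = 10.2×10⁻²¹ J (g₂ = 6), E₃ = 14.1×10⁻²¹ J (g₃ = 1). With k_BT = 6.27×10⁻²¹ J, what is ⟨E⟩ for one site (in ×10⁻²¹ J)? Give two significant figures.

3.5 ×10⁻²¹ J

Eᵢ/kT = 0, 1.309, 1.627, 2.249.
Z = Σ gᵢe^(−Eᵢ/kT) = 3·e^(−0) + 1·e^(−1.309) + 6·e^(−1.627) + 1·e^(−2.249) = 3.000 + 0.2701 + 1.179 + 0.1055 = 4.555.
⟨E⟩ = Σ Eᵢ gᵢe^(−Eᵢ/kT) / Z = (0·3.000 + 8.21·0.2701 + 10.2·1.179 + 14.1·0.1055) / 4.555 = 3.5 ×10⁻²¹ J.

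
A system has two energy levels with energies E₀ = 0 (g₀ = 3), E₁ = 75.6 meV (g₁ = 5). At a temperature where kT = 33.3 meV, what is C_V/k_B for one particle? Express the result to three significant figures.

Eᵢ/kT = 0, 2.2703.
Z = Σ gᵢe^(−Eᵢ/kT) = 3·e^(−0) + 5·e^(−2.2703) = 3.0000 + 0.51641 = 3.5164.
⟨E⟩ = 11.102 meV, ⟨E²⟩ = 839.34 meV².
C_V/k_B = (⟨E²⟩ − ⟨E⟩²)/(kT)² = (839.34 − 123.25)/1108.9 = 0.646.

0.646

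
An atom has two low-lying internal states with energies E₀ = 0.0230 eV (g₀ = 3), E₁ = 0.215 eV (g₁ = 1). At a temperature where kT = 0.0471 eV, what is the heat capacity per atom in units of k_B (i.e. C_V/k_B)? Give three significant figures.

0.0929

Eᵢ/kT = 0.48832, 4.5648.
Z = Σ gᵢe^(−Eᵢ/kT) = 3·e^(−0.48832) + 1·e^(−4.5648) = 1.8410 + 0.010412 = 1.8514.
⟨E⟩ = 0.024080 eV, ⟨E²⟩ = 0.00078599 eV².
C_V/k_B = (⟨E²⟩ − ⟨E⟩²)/(kT)² = (0.00078599 − 0.00057985)/0.0022184 = 0.0929.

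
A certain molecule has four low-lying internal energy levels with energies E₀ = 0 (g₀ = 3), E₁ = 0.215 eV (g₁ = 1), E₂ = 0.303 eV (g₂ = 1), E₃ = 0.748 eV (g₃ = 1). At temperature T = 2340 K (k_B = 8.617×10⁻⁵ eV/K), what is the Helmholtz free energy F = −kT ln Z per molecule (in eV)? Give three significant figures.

-0.258 eV

k_BT = 8.617×10⁻⁵ × 2340 K = 0.20164 eV.
Eᵢ/kT = 0, 1.0663, 1.5027, 3.7096.
Z = Σ gᵢe^(−Eᵢ/kT) = 3·e^(−0) + 1·e^(−1.0663) + 1·e^(−1.5027) + 1·e^(−3.7096) = 3.0000 + 0.34428 + 0.22253 + 0.024487 = 3.5913.
F = −kT ln Z = −0.20164 × ln(3.5913) = −0.20164 × 1.2785 = -0.258 eV.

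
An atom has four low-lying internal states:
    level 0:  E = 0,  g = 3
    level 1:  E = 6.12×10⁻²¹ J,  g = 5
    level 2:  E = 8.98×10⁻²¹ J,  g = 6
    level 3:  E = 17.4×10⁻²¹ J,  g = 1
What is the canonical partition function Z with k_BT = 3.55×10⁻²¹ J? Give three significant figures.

Eᵢ/kT = 0, 1.7239, 2.5296, 4.9014.
Z = Σ gᵢe^(−Eᵢ/kT) = 3·e^(−0) + 5·e^(−1.7239) + 6·e^(−2.5296) + 1·e^(−4.9014) = 3.0000 + 0.89185 + 0.47815 + 0.0074362 = 4.3774.

Z = 4.38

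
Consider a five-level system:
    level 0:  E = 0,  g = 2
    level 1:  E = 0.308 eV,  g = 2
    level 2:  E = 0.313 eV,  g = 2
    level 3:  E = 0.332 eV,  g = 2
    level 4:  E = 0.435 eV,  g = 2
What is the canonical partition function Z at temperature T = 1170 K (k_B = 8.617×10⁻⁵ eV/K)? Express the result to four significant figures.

k_BT = 8.617×10⁻⁵ × 1170 K = 0.100819 eV.
Eᵢ/kT = 0, 3.05498, 3.10457, 3.29303, 4.31466.
Z = Σ gᵢe^(−Eᵢ/kT) = 2·e^(−0) + 2·e^(−3.05498) + 2·e^(−3.10457) + 2·e^(−3.29303) + 2·e^(−4.31466) = 2.00000 + 0.0942473 + 0.0896876 + 0.0742823 + 0.0267422 = 2.28496.

Z = 2.285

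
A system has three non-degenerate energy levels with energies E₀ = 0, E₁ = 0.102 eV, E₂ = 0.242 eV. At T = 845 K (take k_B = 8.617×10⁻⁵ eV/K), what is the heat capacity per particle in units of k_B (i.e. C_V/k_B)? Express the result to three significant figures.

0.556

k_BT = 8.617×10⁻⁵ × 845 K = 0.072814 eV.
Eᵢ/kT = 0, 1.4008, 3.3235.
Z = Σ e^(−Eᵢ/kT) = e^(−0) + e^(−1.4008) + e^(−3.3235) = 1.0000 + 0.24640 + 0.036027 = 1.2824.
⟨E⟩ = 0.026397 eV, ⟨E²⟩ = 0.0036443 eV².
C_V/k_B = (⟨E²⟩ − ⟨E⟩²)/(kT)² = (0.0036443 − 0.00069680)/0.0053019 = 0.556.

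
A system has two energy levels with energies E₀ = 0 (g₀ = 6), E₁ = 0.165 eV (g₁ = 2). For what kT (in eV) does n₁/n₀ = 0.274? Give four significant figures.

n₁/n₀ = (g₁/g₀) exp[−(E₁−E₀)/kT] = 0.274.
⇒ (E₁−E₀)/kT = ln((2/6)/0.274) = ln(1.21655) = 0.196019.
kT = 0.165 eV / 0.196019 = 0.8418 eV.

0.8418 eV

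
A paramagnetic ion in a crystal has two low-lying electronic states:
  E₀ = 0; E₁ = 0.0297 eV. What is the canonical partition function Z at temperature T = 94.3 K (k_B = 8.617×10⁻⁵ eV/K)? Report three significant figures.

k_BT = 8.617×10⁻⁵ × 94.3 K = 0.0081258 eV.
Eᵢ/kT = 0, 3.6550.
Z = Σ e^(−Eᵢ/kT) = e^(−0) + e^(−3.6550) = 1.0000 + 0.025861 = 1.0259.

Z = 1.03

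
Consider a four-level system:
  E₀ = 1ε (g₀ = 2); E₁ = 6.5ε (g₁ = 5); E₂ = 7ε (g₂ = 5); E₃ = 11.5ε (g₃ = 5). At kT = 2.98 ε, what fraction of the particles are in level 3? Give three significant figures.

Eᵢ/kT = 0.33557, 2.1812, 2.3490, 3.8591.
Z = Σ gᵢe^(−Eᵢ/kT) = 2·e^(−0.33557) + 5·e^(−2.1812) + 5·e^(−2.3490) + 5·e^(−3.8591) = 1.4299 + 0.56453 + 0.47732 + 0.10543 = 2.5772.
P₃ = g₃ e^(−E₃/kT) / Z = 0.10543/2.5772 = 0.0409.

0.0409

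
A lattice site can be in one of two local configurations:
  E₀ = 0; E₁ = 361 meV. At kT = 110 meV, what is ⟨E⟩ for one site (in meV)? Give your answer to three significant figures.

13.1 meV

Eᵢ/kT = 0, 3.2818.
Z = Σ e^(−Eᵢ/kT) = e^(−0) + e^(−3.2818) = 1.0000 + 0.037561 = 1.0376.
⟨E⟩ = Σ Eᵢ e^(−Eᵢ/kT) / Z = (0·1.0000 + 361·0.037561) / 1.0376 = 13.1 meV.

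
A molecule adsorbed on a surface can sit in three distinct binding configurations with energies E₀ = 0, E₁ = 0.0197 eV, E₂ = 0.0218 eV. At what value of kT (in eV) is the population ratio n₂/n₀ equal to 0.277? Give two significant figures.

0.017 eV

n₂/n₀ = exp[−(E₂−E₀)/kT] = 0.277.
⇒ (E₂−E₀)/kT = ln(1/0.277) = ln(3.610) = 1.284.
kT = 0.0218 eV / 1.284 = 0.017 eV.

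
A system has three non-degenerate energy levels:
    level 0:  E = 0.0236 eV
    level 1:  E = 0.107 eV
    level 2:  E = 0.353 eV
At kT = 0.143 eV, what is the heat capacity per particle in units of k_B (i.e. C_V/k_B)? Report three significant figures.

0.322

Eᵢ/kT = 0.16503, 0.74825, 2.4685.
Z = Σ e^(−Eᵢ/kT) = e^(−0.16503) + e^(−0.74825) + e^(−2.4685) = 0.84787 + 0.47319 + 0.084712 = 1.4058.
⟨E⟩ = 0.071521 eV, ⟨E²⟩ = 0.011698 eV².
C_V/k_B = (⟨E²⟩ − ⟨E⟩²)/(kT)² = (0.011698 − 0.0051153)/0.020449 = 0.322.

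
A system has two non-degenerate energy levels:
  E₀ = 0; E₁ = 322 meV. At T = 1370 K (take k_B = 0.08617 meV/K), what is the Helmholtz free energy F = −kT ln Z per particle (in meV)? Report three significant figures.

-7.48 meV

k_BT = 0.08617 × 1370 K = 118.05 meV.
Eᵢ/kT = 0, 2.7277.
Z = Σ e^(−Eᵢ/kT) = e^(−0) + e^(−2.7277) = 1.0000 + 0.065369 = 1.0654.
F = −kT ln Z = −118.05 × ln(1.0654) = −118.05 × 0.063350 = -7.48 meV.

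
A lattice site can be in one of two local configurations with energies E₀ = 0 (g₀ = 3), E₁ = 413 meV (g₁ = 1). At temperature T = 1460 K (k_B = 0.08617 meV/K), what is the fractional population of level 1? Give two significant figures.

k_BT = 0.08617 × 1460 K = 125.8 meV.
Eᵢ/kT = 0, 3.283.
Z = Σ gᵢe^(−Eᵢ/kT) = 3·e^(−0) + 1·e^(−3.283) = 3.000 + 0.03752 = 3.038.
P₁ = g₁ e^(−E₁/kT) / Z = 0.03752/3.038 = 0.012.

0.012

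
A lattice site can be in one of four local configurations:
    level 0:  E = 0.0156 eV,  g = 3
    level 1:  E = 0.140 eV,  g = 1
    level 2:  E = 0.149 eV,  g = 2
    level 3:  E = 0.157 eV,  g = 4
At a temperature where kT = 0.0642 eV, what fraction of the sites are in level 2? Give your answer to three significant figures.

Eᵢ/kT = 0.24299, 2.1807, 2.3209, 2.4455.
Z = Σ gᵢe^(−Eᵢ/kT) = 3·e^(−0.24299) + 1·e^(−2.1807) + 2·e^(−2.3209) + 4·e^(−2.4455) = 2.3528 + 0.11296 + 0.19637 + 0.34673 = 3.0089.
P₂ = g₂ e^(−E₂/kT) / Z = 0.19637/3.0089 = 0.0653.

0.0653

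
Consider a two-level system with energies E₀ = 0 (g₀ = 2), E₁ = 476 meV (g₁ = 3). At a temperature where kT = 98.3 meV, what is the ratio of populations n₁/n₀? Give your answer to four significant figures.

0.01183

n₁/n₀ = (g₁/g₀) exp[−(E₁−E₀)/kT] = (3/2) × exp(−(476 meV)/(98.3 meV)) = (3/2) × exp(-4.84232) = 0.01183.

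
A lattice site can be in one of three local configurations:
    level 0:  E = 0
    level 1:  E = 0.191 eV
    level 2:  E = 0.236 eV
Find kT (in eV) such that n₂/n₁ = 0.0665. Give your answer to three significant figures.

0.0166 eV

n₂/n₁ = exp[−(E₂−E₁)/kT] = 0.0665.
⇒ (E₂−E₁)/kT = ln(1/0.0665) = ln(15.038) = 2.7106.
kT = 0.045 eV / 2.7106 = 0.0166 eV.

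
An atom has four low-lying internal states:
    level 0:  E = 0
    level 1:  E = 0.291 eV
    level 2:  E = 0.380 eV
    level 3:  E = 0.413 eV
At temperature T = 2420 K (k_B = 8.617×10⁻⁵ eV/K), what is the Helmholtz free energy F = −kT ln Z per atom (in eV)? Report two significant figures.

k_BT = 8.617×10⁻⁵ × 2420 K = 0.2085 eV.
Eᵢ/kT = 0, 1.396, 1.823, 1.981.
Z = Σ e^(−Eᵢ/kT) = e^(−0) + e^(−1.396) + e^(−1.823) + e^(−1.981) = 1.000 + 0.2476 + 0.1615 + 0.1379 = 1.547.
F = −kT ln Z = −0.2085 × ln(1.547) = −0.2085 × 0.4363 = -0.091 eV.

-0.091 eV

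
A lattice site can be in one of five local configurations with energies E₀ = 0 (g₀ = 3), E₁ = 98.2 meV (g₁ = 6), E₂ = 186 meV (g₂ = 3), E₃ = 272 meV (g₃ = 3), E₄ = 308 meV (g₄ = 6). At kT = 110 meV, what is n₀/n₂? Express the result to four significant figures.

5.424

n₀/n₂ = (g₀/g₂) exp[−(E₀−E₂)/kT] = (3/3) × exp(−(-186 meV)/(110 meV)) = (3/3) × exp(1.69091) = 5.424.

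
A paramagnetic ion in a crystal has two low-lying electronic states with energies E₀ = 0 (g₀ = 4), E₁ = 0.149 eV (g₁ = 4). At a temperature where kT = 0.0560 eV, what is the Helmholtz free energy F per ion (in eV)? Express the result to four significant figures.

Eᵢ/kT = 0, 2.66071.
Z = Σ gᵢe^(−Eᵢ/kT) = 4·e^(−0) + 4·e^(−2.66071) = 4.00000 + 0.279594 = 4.27959.
F = −kT ln Z = −0.0560 × ln(4.27959) = −0.0560 × 1.45386 = -0.08142 eV.

-0.08142 eV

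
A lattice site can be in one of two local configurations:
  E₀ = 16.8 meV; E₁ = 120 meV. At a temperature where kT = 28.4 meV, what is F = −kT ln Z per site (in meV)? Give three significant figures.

16.1 meV

Eᵢ/kT = 0.59155, 4.2254.
Z = Σ e^(−Eᵢ/kT) = e^(−0.59155) + e^(−4.2254) = 0.55347 + 0.014619 = 0.56809.
F = −kT ln Z = −28.4 × ln(0.56809) = −28.4 × -0.56548 = 16.1 meV.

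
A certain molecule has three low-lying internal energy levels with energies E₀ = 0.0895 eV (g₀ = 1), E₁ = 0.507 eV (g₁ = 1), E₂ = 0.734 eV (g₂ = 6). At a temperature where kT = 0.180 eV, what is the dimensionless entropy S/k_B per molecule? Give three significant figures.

0.889

Eᵢ/kT = 0.49722, 2.8167, 4.0778.
Z = Σ gᵢe^(−Eᵢ/kT) = 1·e^(−0.49722) + 1·e^(−2.8167) + 6·e^(−4.0778) = 0.60822 + 0.059803 + 0.10167 = 0.76969.
⟨E⟩ = Σ EᵢPᵢ = 0.20707 eV.
S/k_B = ln Z + ⟨E⟩/kT = ln(0.76969) + 0.20707/0.180 = -0.26177 + 1.1504 = 0.889.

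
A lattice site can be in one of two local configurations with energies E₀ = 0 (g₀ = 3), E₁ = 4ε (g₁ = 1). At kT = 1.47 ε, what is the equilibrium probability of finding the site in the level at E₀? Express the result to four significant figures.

Eᵢ/kT = 0, 2.72109.
Z = Σ gᵢe^(−Eᵢ/kT) = 3·e^(−0) + 1·e^(−2.72109) = 3.00000 + 0.0658030 = 3.06580.
P₀ = g₀ e^(−E₀/kT) / Z = 3.00000/3.06580 = 0.9785.

0.9785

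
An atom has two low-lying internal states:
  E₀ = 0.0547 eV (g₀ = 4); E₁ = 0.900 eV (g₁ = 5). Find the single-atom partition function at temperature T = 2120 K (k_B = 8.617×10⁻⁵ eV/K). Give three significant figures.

k_BT = 8.617×10⁻⁵ × 2120 K = 0.18268 eV.
Eᵢ/kT = 0.29943, 4.9266.
Z = Σ gᵢe^(−Eᵢ/kT) = 4·e^(−0.29943) + 5·e^(−4.9266) = 2.9650 + 0.036256 = 3.0013.

Z = 3.00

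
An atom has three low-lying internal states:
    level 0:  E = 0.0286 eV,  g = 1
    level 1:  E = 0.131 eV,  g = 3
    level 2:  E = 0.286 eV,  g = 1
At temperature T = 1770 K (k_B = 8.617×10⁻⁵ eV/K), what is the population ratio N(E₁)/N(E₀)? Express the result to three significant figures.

1.53

k_BT = 8.617×10⁻⁵ × 1770 K = 0.15252 eV.
n₁/n₀ = (g₁/g₀) exp[−(E₁−E₀)/kT] = (3/1) × exp(−(0.1024 eV)/(0.15252 eV)) = (3/1) × exp(-0.67139) = 1.53.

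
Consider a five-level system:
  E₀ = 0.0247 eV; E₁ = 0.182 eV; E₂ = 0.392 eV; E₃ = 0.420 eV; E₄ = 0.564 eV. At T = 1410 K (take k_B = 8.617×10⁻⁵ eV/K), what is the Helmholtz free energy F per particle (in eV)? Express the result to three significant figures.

-0.0138 eV

k_BT = 8.617×10⁻⁵ × 1410 K = 0.12150 eV.
Eᵢ/kT = 0.20329, 1.4979, 3.2263, 3.4568, 4.6420.
Z = Σ e^(−Eᵢ/kT) = e^(−0.20329) + e^(−1.4979) + e^(−3.2263) + e^(−3.4568) + e^(−4.6420) = 0.81604 + 0.22360 + 0.039704 + 0.031530 + 0.0096384 = 1.1205.
F = −kT ln Z = −0.12150 × ln(1.1205) = −0.12150 × 0.11378 = -0.0138 eV.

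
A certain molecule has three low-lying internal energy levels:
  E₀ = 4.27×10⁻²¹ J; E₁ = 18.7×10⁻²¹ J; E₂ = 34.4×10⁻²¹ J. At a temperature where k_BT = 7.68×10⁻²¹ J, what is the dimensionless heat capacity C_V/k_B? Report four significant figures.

Eᵢ/kT = 0.555990, 2.43490, 4.47917.
Z = Σ e^(−Eᵢ/kT) = e^(−0.555990) + e^(−2.43490) + e^(−4.47917) = 0.573504 + 0.0876065 + 0.0113428 = 0.672453.
⟨E⟩ = 6.65815, ⟨E²⟩ = 81.0679.
C_V/k_B = (⟨E²⟩ − ⟨E⟩²)/(kT)² = (81.0679 − 44.3310)/58.9824 = 0.6228.

0.6228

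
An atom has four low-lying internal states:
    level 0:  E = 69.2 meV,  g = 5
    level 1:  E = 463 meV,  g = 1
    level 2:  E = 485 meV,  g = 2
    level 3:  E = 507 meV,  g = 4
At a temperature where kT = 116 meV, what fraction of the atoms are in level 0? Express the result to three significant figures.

Eᵢ/kT = 0.59655, 3.9914, 4.1810, 4.3707.
Z = Σ gᵢe^(−Eᵢ/kT) = 5·e^(−0.59655) + 1·e^(−3.9914) + 2·e^(−4.1810) + 4·e^(−4.3707) = 2.7535 + 0.018474 + 0.030566 + 0.050570 = 2.8531.
P₀ = g₀ e^(−E₀/kT) / Z = 2.7535/2.8531 = 0.965.

0.965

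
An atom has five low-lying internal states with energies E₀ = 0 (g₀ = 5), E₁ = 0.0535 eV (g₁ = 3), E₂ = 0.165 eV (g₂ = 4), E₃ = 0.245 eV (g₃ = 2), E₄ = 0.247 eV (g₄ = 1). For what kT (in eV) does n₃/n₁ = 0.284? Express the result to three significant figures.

0.224 eV

n₃/n₁ = (g₃/g₁) exp[−(E₃−E₁)/kT] = 0.284.
⇒ (E₃−E₁)/kT = ln((2/3)/0.284) = ln(2.3474) = 0.85331.
kT = 0.1915 eV / 0.85331 = 0.224 eV.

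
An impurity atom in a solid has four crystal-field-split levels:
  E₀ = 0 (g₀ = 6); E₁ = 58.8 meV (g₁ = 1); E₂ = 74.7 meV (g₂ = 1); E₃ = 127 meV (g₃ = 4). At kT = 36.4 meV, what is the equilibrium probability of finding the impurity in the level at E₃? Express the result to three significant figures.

Eᵢ/kT = 0, 1.6154, 2.0522, 3.4890.
Z = Σ gᵢe^(−Eᵢ/kT) = 6·e^(−0) + 1·e^(−1.6154) + 1·e^(−2.0522) + 4·e^(−3.4890) = 6.0000 + 0.19881 + 0.12845 + 0.12213 = 6.4494.
P₃ = g₃ e^(−E₃/kT) / Z = 0.12213/6.4494 = 0.0189.

0.0189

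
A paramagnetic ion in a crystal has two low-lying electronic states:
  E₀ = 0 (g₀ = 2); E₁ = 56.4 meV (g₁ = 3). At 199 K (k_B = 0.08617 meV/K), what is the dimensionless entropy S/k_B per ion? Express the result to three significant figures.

k_BT = 0.08617 × 199 K = 17.148 meV.
Eᵢ/kT = 0, 3.2890.
Z = Σ gᵢe^(−Eᵢ/kT) = 2·e^(−0) + 3·e^(−3.2890) = 2.0000 + 0.11187 = 2.1119.
⟨E⟩ = Σ EᵢPᵢ = 2.9876 meV.
S/k_B = ln Z + ⟨E⟩/kT = ln(2.1119) + 2.9876/17.148 = 0.74759 + 0.17422 = 0.922.

0.922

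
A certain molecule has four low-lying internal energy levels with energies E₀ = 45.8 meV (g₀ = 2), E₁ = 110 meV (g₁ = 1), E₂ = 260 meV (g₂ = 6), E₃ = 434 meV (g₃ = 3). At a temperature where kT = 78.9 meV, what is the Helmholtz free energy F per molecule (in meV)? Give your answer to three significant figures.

-37.2 meV

Eᵢ/kT = 0.58048, 1.3942, 3.2953, 5.5006.
Z = Σ gᵢe^(−Eᵢ/kT) = 2·e^(−0.58048) + 1·e^(−1.3942) + 6·e^(−3.2953) + 3·e^(−5.5006) = 1.1193 + 0.24803 + 0.22234 + 0.012253 = 1.6019.
F = −kT ln Z = −78.9 × ln(1.6019) = −78.9 × 0.47119 = -37.2 meV.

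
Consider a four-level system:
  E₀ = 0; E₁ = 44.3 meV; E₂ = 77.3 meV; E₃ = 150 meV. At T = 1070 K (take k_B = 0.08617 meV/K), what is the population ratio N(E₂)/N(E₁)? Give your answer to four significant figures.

0.6991

k_BT = 0.08617 × 1070 K = 92.2019 meV.
n₂/n₁ = exp[−(E₂−E₁)/kT] = exp(−(33.0 meV)/(92.2019 meV)) = exp(-0.357910) = 0.6991.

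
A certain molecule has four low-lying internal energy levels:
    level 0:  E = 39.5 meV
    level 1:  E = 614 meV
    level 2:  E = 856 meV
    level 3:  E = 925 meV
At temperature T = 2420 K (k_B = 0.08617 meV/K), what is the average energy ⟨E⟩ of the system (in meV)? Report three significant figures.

99.2 meV

k_BT = 0.08617 × 2420 K = 208.53 meV.
Eᵢ/kT = 0.18942, 2.9444, 4.1049, 4.4358.
Z = Σ e^(−Eᵢ/kT) = e^(−0.18942) + e^(−2.9444) + e^(−4.1049) + e^(−4.4358) = 0.82744 + 0.052634 + 0.016492 + 0.011846 = 0.90841.
⟨E⟩ = Σ Eᵢ e^(−Eᵢ/kT) / Z = (39.5·0.82744 + 614·0.052634 + 856·0.016492 + 925·0.011846) / 0.90841 = 99.2 meV.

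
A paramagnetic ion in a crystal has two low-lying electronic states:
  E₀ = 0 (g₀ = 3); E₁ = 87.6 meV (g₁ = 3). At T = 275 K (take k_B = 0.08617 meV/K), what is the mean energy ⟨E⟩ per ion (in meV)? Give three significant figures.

k_BT = 0.08617 × 275 K = 23.697 meV.
Eᵢ/kT = 0, 3.6967.
Z = Σ gᵢe^(−Eᵢ/kT) = 3·e^(−0) + 3·e^(−3.6967) = 3.0000 + 0.074416 = 3.0744.
⟨E⟩ = Σ Eᵢ gᵢe^(−Eᵢ/kT) / Z = (0·3.0000 + 87.6·0.074416) / 3.0744 = 2.12 meV.

2.12 meV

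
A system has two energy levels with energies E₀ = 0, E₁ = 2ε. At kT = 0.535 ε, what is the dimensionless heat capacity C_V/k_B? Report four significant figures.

0.3172

Eᵢ/kT = 0, 3.73832.
Z = Σ e^(−Eᵢ/kT) = e^(−0) + e^(−3.73832) = 1.00000 + 0.0237940 = 1.02379.
⟨E⟩ = 0.0464822 ε, ⟨E²⟩ = 0.0929644 ε².
C_V/k_B = (⟨E²⟩ − ⟨E⟩²)/(kT)² = (0.0929644 − 0.00216059)/0.286225 = 0.3172.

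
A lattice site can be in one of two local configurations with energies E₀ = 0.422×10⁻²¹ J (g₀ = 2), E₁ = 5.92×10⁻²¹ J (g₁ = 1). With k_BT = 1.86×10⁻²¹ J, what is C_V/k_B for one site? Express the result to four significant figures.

Eᵢ/kT = 0.226882, 3.18280.
Z = Σ gᵢe^(−Eᵢ/kT) = 2·e^(−0.226882) + 1·e^(−3.18280) = 1.59403 + 0.0414694 = 1.63550.
⟨E⟩ = 0.561406, ⟨E²⟩ = 1.06220.
C_V/k_B = (⟨E²⟩ − ⟨E⟩²)/(kT)² = (1.06220 − 0.315177)/3.45960 = 0.2159.

0.2159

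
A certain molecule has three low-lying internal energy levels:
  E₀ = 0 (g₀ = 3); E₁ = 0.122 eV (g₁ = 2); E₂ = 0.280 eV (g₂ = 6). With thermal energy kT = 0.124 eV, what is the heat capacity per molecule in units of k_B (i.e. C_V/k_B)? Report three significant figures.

Eᵢ/kT = 0, 0.98387, 2.2581.
Z = Σ gᵢe^(−Eᵢ/kT) = 3·e^(−0) + 2·e^(−0.98387) + 6·e^(−2.2581) = 3.0000 + 0.74772 + 0.62729 = 4.3750.
⟨E⟩ = 0.060997 eV, ⟨E²⟩ = 0.013785 eV².
C_V/k_B = (⟨E²⟩ − ⟨E⟩²)/(kT)² = (0.013785 − 0.0037206)/0.015376 = 0.655.

0.655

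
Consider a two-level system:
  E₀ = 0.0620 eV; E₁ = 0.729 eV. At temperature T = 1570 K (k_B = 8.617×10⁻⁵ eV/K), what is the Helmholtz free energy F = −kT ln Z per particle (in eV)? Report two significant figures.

0.061 eV

k_BT = 8.617×10⁻⁵ × 1570 K = 0.1353 eV.
Eᵢ/kT = 0.4582, 5.388.
Z = Σ e^(−Eᵢ/kT) = e^(−0.4582) + e^(−5.388) = 0.6324 + 0.004571 = 0.6370.
F = −kT ln Z = −0.1353 × ln(0.6370) = −0.1353 × -0.4510 = 0.061 eV.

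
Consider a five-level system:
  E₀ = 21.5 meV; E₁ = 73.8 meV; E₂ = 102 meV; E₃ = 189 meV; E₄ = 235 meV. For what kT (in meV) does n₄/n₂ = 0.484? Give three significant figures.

183 meV

n₄/n₂ = exp[−(E₄−E₂)/kT] = 0.484.
⇒ (E₄−E₂)/kT = ln(1/0.484) = ln(2.0661) = 0.72566.
kT = 133 meV / 0.72566 = 183 meV.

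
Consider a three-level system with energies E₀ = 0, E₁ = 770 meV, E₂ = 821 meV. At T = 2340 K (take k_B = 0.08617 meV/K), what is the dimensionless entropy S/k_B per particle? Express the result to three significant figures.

k_BT = 0.08617 × 2340 K = 201.64 meV.
Eᵢ/kT = 0, 3.8187, 4.0716.
Z = Σ e^(−Eᵢ/kT) = e^(−0) + e^(−3.8187) + e^(−4.0716) = 1.0000 + 0.021956 + 0.017050 = 1.0390.
⟨E⟩ = Σ EᵢPᵢ = 29.744 meV.
S/k_B = ln Z + ⟨E⟩/kT = ln(1.0390) + 29.744/201.64 = 0.038259 + 0.14751 = 0.186.

0.186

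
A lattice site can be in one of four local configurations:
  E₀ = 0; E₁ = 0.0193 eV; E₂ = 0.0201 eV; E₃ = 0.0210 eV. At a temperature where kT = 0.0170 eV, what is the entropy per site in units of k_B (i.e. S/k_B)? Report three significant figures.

1.22

Eᵢ/kT = 0, 1.1353, 1.1824, 1.2353.
Z = Σ e^(−Eᵢ/kT) = e^(−0) + e^(−1.1353) + e^(−1.1824) + e^(−1.2353) = 1.0000 + 0.32133 + 0.30654 + 0.29075 = 1.9186.
⟨E⟩ = Σ EᵢPᵢ = 0.0096262 eV.
S/k_B = ln Z + ⟨E⟩/kT = ln(1.9186) + 0.0096262/0.0170 = 0.65160 + 0.56625 = 1.22.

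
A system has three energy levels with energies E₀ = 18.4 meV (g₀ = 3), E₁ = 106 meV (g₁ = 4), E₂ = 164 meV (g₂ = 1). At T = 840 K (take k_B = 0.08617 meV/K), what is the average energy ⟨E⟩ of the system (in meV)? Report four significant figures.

47.05 meV

k_BT = 0.08617 × 840 K = 72.3828 meV.
Eᵢ/kT = 0.254204, 1.46444, 2.26573.
Z = Σ gᵢe^(−Eᵢ/kT) = 3·e^(−0.254204) + 4·e^(−1.46444) + 1·e^(−2.26573) = 2.32660 + 0.924830 + 0.103754 = 3.35518.
⟨E⟩ = Σ Eᵢ gᵢe^(−Eᵢ/kT) / Z = (18.4·2.32660 + 106·0.924830 + 164·0.103754) / 3.35518 = 47.05 meV.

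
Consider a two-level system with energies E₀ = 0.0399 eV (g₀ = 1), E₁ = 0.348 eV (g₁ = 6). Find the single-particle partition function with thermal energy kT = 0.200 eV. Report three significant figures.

Eᵢ/kT = 0.19950, 1.7400.
Z = Σ gᵢe^(−Eᵢ/kT) = 1·e^(−0.19950) + 6·e^(−1.7400) = 0.81914 + 1.0531 = 1.8722.

Z = 1.87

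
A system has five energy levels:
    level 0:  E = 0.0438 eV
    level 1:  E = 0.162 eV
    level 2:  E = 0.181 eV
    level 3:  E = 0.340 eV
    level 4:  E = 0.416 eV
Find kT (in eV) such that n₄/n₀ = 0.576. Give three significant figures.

0.675 eV

n₄/n₀ = exp[−(E₄−E₀)/kT] = 0.576.
⇒ (E₄−E₀)/kT = ln(1/0.576) = ln(1.7361) = 0.55164.
kT = 0.3722 eV / 0.55164 = 0.675 eV.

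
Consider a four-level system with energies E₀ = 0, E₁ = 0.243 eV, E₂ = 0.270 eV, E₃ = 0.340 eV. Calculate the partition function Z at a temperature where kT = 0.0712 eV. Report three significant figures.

Eᵢ/kT = 0, 3.4129, 3.7921, 4.7753.
Z = Σ e^(−Eᵢ/kT) = e^(−0) + e^(−3.4129) + e^(−3.7921) + e^(−4.7753) = 1.0000 + 0.032946 + 0.022548 + 0.0084356 = 1.0639.

Z = 1.06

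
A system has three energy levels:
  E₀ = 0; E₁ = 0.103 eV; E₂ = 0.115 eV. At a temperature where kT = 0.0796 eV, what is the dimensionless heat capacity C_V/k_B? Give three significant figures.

0.418

Eᵢ/kT = 0, 1.2940, 1.4447.
Z = Σ e^(−Eᵢ/kT) = e^(−0) + e^(−1.2940) + e^(−1.4447) = 1.0000 + 0.27417 + 0.23582 = 1.5100.
⟨E⟩ = 0.036661 eV, ⟨E²⟩ = 0.0039916 eV².
C_V/k_B = (⟨E²⟩ − ⟨E⟩²)/(kT)² = (0.0039916 − 0.0013440)/0.0063362 = 0.418.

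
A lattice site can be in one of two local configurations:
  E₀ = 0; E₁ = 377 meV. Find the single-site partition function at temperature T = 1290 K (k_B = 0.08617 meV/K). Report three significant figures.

k_BT = 0.08617 × 1290 K = 111.16 meV.
Eᵢ/kT = 0, 3.3915.
Z = Σ e^(−Eᵢ/kT) = e^(−0) + e^(−3.3915) = 1.0000 + 0.033658 = 1.0337.

Z = 1.03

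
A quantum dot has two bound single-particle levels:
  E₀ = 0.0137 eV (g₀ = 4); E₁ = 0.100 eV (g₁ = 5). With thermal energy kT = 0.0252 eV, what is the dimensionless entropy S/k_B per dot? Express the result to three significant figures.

Eᵢ/kT = 0.54365, 3.9683.
Z = Σ gᵢe^(−Eᵢ/kT) = 4·e^(−0.54365) + 5·e^(−3.9683) = 2.3225 + 0.094528 = 2.4170.
⟨E⟩ = Σ EᵢPᵢ = 0.017075 eV.
S/k_B = ln Z + ⟨E⟩/kT = ln(2.4170) + 0.017075/0.0252 = 0.88253 + 0.67758 = 1.56.

1.56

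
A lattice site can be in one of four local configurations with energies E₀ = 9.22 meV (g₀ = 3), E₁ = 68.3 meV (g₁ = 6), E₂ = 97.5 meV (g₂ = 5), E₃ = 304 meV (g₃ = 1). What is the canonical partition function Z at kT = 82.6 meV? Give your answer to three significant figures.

Eᵢ/kT = 0.11162, 0.82688, 1.1804, 3.6804.
Z = Σ gᵢe^(−Eᵢ/kT) = 3·e^(−0.11162) + 6·e^(−0.82688) + 5·e^(−1.1804) + 1·e^(−3.6804) = 2.6832 + 2.6245 + 1.5358 + 0.025213 = 6.8687.

Z = 6.87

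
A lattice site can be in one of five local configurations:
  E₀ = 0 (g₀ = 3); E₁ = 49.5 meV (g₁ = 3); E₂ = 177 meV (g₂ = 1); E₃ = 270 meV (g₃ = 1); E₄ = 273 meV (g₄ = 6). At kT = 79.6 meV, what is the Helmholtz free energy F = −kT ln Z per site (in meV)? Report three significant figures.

-127 meV

Eᵢ/kT = 0, 0.62186, 2.2236, 3.3920, 3.4296.
Z = Σ gᵢe^(−Eᵢ/kT) = 3·e^(−0) + 3·e^(−0.62186) + 1·e^(−2.2236) + 1·e^(−3.3920) + 6·e^(−3.4296) = 3.0000 + 1.6108 + 0.10822 + 0.033641 + 0.19440 = 4.9471.
F = −kT ln Z = −79.6 × ln(4.9471) = −79.6 × 1.5988 = -127 meV.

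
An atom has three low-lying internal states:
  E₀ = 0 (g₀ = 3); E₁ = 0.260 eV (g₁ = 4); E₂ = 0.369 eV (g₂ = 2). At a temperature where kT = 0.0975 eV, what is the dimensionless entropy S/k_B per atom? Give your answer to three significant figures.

Eᵢ/kT = 0, 2.6667, 3.7846.
Z = Σ gᵢe^(−Eᵢ/kT) = 3·e^(−0) + 4·e^(−2.6667) + 2·e^(−3.7846) = 3.0000 + 0.27792 + 0.045436 = 3.3234.
⟨E⟩ = Σ EᵢPᵢ = 0.026787 eV.
S/k_B = ln Z + ⟨E⟩/kT = ln(3.3234) + 0.026787/0.0975 = 1.2010 + 0.27474 = 1.48.

1.48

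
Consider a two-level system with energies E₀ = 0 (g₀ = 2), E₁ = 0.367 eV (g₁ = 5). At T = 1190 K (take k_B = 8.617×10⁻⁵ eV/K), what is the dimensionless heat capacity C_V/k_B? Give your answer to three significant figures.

k_BT = 8.617×10⁻⁵ × 1190 K = 0.10254 eV.
Eᵢ/kT = 0, 3.5791.
Z = Σ gᵢe^(−Eᵢ/kT) = 2·e^(−0) + 5·e^(−3.5791) = 2.0000 + 0.13950 = 2.1395.
⟨E⟩ = 0.023929 eV, ⟨E²⟩ = 0.0087820 eV².
C_V/k_B = (⟨E²⟩ − ⟨E⟩²)/(kT)² = (0.0087820 − 0.00057260)/0.010514 = 0.781.

0.781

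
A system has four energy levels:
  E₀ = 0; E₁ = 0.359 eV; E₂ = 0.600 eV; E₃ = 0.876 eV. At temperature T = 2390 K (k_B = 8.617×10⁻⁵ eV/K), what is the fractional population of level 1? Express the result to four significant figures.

0.1407

k_BT = 8.617×10⁻⁵ × 2390 K = 0.205946 eV.
Eᵢ/kT = 0, 1.74318, 2.91339, 4.25354.
Z = Σ e^(−Eᵢ/kT) = e^(−0) + e^(−1.74318) + e^(−2.91339) + e^(−4.25354) = 1.00000 + 0.174963 + 0.0542914 + 0.0142138 = 1.24347.
P₁ = e^(−E₁/kT) / Z = 0.174963/1.24347 = 0.1407.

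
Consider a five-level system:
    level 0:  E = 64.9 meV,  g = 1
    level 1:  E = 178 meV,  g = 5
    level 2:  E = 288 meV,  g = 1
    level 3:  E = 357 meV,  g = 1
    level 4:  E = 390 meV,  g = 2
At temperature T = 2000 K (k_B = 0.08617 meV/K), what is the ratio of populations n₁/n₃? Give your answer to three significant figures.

k_BT = 0.08617 × 2000 K = 172.34 meV.
n₁/n₃ = (g₁/g₃) exp[−(E₁−E₃)/kT] = (5/1) × exp(−(-179 meV)/(172.34 meV)) = (5/1) × exp(1.0386) = 14.1.

14.1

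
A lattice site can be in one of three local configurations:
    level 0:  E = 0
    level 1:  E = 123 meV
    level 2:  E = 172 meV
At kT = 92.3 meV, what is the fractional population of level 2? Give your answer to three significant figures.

Eᵢ/kT = 0, 1.3326, 1.8635.
Z = Σ e^(−Eᵢ/kT) = e^(−0) + e^(−1.3326) + e^(−1.8635) = 1.0000 + 0.26379 + 0.15513 = 1.4189.
P₂ = e^(−E₂/kT) / Z = 0.15513/1.4189 = 0.109.

0.109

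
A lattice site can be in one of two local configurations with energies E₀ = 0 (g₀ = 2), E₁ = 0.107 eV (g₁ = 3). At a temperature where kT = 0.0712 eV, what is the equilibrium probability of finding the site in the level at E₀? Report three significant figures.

Eᵢ/kT = 0, 1.5028.
Z = Σ gᵢe^(−Eᵢ/kT) = 2·e^(−0) + 3·e^(−1.5028) = 2.0000 + 0.66752 = 2.6675.
P₀ = g₀ e^(−E₀/kT) / Z = 2.0000/2.6675 = 0.750.

0.750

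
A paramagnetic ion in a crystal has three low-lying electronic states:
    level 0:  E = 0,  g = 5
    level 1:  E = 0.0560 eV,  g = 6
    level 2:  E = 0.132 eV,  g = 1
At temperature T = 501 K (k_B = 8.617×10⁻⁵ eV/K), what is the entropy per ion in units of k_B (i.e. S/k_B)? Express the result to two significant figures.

k_BT = 8.617×10⁻⁵ × 501 K = 0.04317 eV.
Eᵢ/kT = 0, 1.297, 3.058.
Z = Σ gᵢe^(−Eᵢ/kT) = 5·e^(−0) + 6·e^(−1.297) + 1·e^(−3.058) = 5.000 + 1.640 + 0.04698 = 6.687.
⟨E⟩ = Σ EᵢPᵢ = 0.01466 eV.
S/k_B = ln Z + ⟨E⟩/kT = ln(6.687) + 0.01466/0.04317 = 1.900 + 0.3396 = 2.2.

2.2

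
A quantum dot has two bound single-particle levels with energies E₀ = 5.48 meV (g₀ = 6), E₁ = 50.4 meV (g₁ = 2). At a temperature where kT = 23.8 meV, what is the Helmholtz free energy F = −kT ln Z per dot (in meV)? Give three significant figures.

Eᵢ/kT = 0.23025, 2.1176.
Z = Σ gᵢe^(−Eᵢ/kT) = 6·e^(−0.23025) + 2·e^(−2.1176) = 4.7660 + 0.24064 = 5.0066.
F = −kT ln Z = −23.8 × ln(5.0066) = −23.8 × 1.6108 = -38.3 meV.

-38.3 meV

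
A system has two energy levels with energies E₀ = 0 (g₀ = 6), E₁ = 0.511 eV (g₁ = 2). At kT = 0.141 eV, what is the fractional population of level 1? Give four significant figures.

Eᵢ/kT = 0, 3.62411.
Z = Σ gᵢe^(−Eᵢ/kT) = 6·e^(−0) + 2·e^(−3.62411) = 6.00000 + 0.0533457 = 6.05335.
P₁ = g₁ e^(−E₁/kT) / Z = 0.0533457/6.05335 = 0.008813.

0.008813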